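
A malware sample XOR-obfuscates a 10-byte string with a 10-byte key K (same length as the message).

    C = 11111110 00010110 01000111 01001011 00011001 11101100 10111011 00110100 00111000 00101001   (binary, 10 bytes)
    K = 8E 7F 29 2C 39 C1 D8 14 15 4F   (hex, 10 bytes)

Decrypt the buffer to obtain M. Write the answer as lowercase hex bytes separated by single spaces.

fe ⊕ 8e = 70
16 ⊕ 7f = 69
47 ⊕ 29 = 6e
4b ⊕ 2c = 67
19 ⊕ 39 = 20
ec ⊕ c1 = 2d
bb ⊕ d8 = 63
34 ⊕ 14 = 20
38 ⊕ 15 = 2d
29 ⊕ 4f = 66

70 69 6e 67 20 2d 63 20 2d 66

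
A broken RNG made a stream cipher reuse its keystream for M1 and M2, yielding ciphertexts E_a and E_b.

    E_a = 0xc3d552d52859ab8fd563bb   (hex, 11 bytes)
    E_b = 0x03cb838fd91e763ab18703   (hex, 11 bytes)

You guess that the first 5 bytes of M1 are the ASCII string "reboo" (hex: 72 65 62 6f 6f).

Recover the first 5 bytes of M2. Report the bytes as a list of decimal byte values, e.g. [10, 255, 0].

First, E_a ⊕ E_b = (M1 ⊕ K) ⊕ (M2 ⊕ K) = M1 ⊕ M2, so the key drops out. Then M2 = (M1 ⊕ M2) ⊕ M1 over the first 5 bytes.
byte 0: (c3 ⊕ 03) ⊕ 72 = c0 ⊕ 72 = b2
byte 1: (d5 ⊕ cb) ⊕ 65 = 1e ⊕ 65 = 7b
byte 2: (52 ⊕ 83) ⊕ 62 = d1 ⊕ 62 = b3
byte 3: (d5 ⊕ 8f) ⊕ 6f = 5a ⊕ 6f = 35
byte 4: (28 ⊕ d9) ⊕ 6f = f1 ⊕ 6f = 9e

[178, 123, 179, 53, 158]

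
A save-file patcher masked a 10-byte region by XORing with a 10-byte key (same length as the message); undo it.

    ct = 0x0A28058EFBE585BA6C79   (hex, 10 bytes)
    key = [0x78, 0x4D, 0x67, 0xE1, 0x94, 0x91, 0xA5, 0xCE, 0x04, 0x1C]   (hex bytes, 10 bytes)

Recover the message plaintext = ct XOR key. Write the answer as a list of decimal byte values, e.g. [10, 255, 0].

[114, 101, 98, 111, 111, 116, 32, 116, 104, 101]

XOR is its own inverse, so applying the key byte-wise gives the result directly.
byte 0: 0a xor 78 = 72
byte 1: 28 xor 4d = 65
byte 2: 05 xor 67 = 62
byte 3: 8e xor e1 = 6f
byte 4: fb xor 94 = 6f
byte 5: e5 xor 91 = 74
byte 6: 85 xor a5 = 20
byte 7: ba xor ce = 74
byte 8: 6c xor 04 = 68
byte 9: 79 xor 1c = 65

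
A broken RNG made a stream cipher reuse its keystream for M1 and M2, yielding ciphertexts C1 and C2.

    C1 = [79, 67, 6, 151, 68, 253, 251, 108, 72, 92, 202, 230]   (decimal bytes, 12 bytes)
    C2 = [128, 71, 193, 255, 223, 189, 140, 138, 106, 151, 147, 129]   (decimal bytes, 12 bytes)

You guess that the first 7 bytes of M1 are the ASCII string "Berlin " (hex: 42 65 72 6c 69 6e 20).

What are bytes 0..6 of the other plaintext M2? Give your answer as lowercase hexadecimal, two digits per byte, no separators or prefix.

8d61b504f22e57

First, C1 ⊕ C2 = (M1 ⊕ K) ⊕ (M2 ⊕ K) = M1 ⊕ M2, so the key drops out. Then M2 = (M1 ⊕ M2) ⊕ M1 over the first 7 bytes.
byte 0: (4f xor 80) xor 42 = cf xor 42 = 8d
byte 1: (43 xor 47) xor 65 = 04 xor 65 = 61
byte 2: (06 xor c1) xor 72 = c7 xor 72 = b5
byte 3: (97 xor ff) xor 6c = 68 xor 6c = 04
byte 4: (44 xor df) xor 69 = 9b xor 69 = f2
byte 5: (fd xor bd) xor 6e = 40 xor 6e = 2e
byte 6: (fb xor 8c) xor 20 = 77 xor 20 = 57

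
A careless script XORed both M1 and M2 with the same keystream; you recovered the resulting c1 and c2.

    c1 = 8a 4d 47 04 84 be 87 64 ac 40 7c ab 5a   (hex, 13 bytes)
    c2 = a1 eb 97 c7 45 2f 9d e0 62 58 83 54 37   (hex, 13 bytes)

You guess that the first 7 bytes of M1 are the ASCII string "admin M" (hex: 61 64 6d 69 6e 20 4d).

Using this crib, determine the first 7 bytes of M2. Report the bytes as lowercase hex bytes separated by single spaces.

First, c1 ⊕ c2 = (M1 ⊕ K) ⊕ (M2 ⊕ K) = M1 ⊕ M2, so the key drops out. Then M2 = (M1 ⊕ M2) ⊕ M1 over the first 7 bytes.
byte 0: (8a ^ a1) ^ 61 = 2b ^ 61 = 4a
byte 1: (4d ^ eb) ^ 64 = a6 ^ 64 = c2
byte 2: (47 ^ 97) ^ 6d = d0 ^ 6d = bd
byte 3: (04 ^ c7) ^ 69 = c3 ^ 69 = aa
byte 4: (84 ^ 45) ^ 6e = c1 ^ 6e = af
byte 5: (be ^ 2f) ^ 20 = 91 ^ 20 = b1
byte 6: (87 ^ 9d) ^ 4d = 1a ^ 4d = 57

4a c2 bd aa af b1 57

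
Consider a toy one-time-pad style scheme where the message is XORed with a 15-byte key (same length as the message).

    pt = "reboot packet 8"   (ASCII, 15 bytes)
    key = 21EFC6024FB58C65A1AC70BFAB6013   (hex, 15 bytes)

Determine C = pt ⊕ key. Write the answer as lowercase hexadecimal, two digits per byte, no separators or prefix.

72 ^ 21 = 53
65 ^ ef = 8a
62 ^ c6 = a4
6f ^ 02 = 6d
6f ^ 4f = 20
74 ^ b5 = c1
20 ^ 8c = ac
70 ^ 65 = 15
61 ^ a1 = c0
63 ^ ac = cf
6b ^ 70 = 1b
65 ^ bf = da
74 ^ ab = df
20 ^ 60 = 40
38 ^ 13 = 2b

538aa46d20c1ac15c0cf1bdadf402b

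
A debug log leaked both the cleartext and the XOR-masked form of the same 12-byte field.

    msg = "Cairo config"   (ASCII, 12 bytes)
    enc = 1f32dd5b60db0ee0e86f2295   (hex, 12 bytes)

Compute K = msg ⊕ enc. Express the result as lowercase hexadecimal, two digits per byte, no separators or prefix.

Since enc = msg ⊕ K, XORing both sides with msg gives K = msg ⊕ enc.
 67 xor  31 =  92
 97 xor  50 =  83
105 xor 221 = 180
114 xor  91 =  41
111 xor  96 =  15
 32 xor 219 = 251
 99 xor  14 = 109
111 xor 224 = 143
110 xor 232 = 134
102 xor 111 =   9
105 xor  34 =  75
103 xor 149 = 242

5c53b4290ffb6d8f86094bf2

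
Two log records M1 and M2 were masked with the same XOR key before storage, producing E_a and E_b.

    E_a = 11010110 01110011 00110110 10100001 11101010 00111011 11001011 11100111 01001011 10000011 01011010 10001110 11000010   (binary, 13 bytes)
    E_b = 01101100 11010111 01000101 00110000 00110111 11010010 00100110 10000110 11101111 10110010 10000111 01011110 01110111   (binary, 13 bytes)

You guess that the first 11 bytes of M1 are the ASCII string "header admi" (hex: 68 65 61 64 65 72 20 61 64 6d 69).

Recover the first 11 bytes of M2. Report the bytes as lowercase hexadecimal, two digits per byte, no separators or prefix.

d2c112f5b89bcd00c05cb4

First, E_a ⊕ E_b = (M1 ⊕ K) ⊕ (M2 ⊕ K) = M1 ⊕ M2, so the key drops out. Then M2 = (M1 ⊕ M2) ⊕ M1 over the first 11 bytes.
byte 0: (d6 XOR 6c) XOR 68 = ba XOR 68 = d2
byte 1: (73 XOR d7) XOR 65 = a4 XOR 65 = c1
byte 2: (36 XOR 45) XOR 61 = 73 XOR 61 = 12
byte 3: (a1 XOR 30) XOR 64 = 91 XOR 64 = f5
byte 4: (ea XOR 37) XOR 65 = dd XOR 65 = b8
byte 5: (3b XOR d2) XOR 72 = e9 XOR 72 = 9b
byte 6: (cb XOR 26) XOR 20 = ed XOR 20 = cd
byte 7: (e7 XOR 86) XOR 61 = 61 XOR 61 = 00
byte 8: (4b XOR ef) XOR 64 = a4 XOR 64 = c0
byte 9: (83 XOR b2) XOR 6d = 31 XOR 6d = 5c
byte 10: (5a XOR 87) XOR 69 = dd XOR 69 = b4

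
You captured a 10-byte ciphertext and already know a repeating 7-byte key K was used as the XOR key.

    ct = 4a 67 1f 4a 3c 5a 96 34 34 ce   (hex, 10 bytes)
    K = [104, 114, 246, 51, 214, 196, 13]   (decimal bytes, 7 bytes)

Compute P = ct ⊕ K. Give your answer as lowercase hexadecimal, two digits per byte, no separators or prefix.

The 7-byte key repeats, so the effective keystream is 68 72 f6 33 d6 c4 0d 68 72 f6.
byte 0: 4a ⊕ 68 = 22
byte 1: 67 ⊕ 72 = 15
byte 2: 1f ⊕ f6 = e9
byte 3: 4a ⊕ 33 = 79
byte 4: 3c ⊕ d6 = ea
byte 5: 5a ⊕ c4 = 9e
byte 6: 96 ⊕ 0d = 9b
byte 7: 34 ⊕ 68 = 5c
byte 8: 34 ⊕ 72 = 46
byte 9: ce ⊕ f6 = 38

2215e979ea9e9b5c4638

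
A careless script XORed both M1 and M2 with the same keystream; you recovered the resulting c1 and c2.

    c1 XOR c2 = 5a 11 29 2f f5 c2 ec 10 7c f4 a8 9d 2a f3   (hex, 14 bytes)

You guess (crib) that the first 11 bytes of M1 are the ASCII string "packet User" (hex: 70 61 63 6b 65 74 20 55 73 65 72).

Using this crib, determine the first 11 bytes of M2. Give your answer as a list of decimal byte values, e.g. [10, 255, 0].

[42, 112, 74, 68, 144, 182, 204, 69, 15, 145, 218]

Since c1 ⊕ c2 = M1 ⊕ M2, XORing with the guessed M1 bytes yields the corresponding M2 bytes: M2 = (c1 ⊕ c2) ⊕ M1.
5a ^ 70 = 2a
11 ^ 61 = 70
29 ^ 63 = 4a
2f ^ 6b = 44
f5 ^ 65 = 90
c2 ^ 74 = b6
ec ^ 20 = cc
10 ^ 55 = 45
7c ^ 73 = 0f
f4 ^ 65 = 91
a8 ^ 72 = da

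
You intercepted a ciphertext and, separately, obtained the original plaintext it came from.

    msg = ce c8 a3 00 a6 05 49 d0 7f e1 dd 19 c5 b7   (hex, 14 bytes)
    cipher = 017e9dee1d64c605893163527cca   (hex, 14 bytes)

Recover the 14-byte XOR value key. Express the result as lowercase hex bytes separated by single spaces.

Since cipher = msg ⊕ key, XORing both sides with msg gives key = msg ⊕ cipher.
ce XOR 01 = cf
c8 XOR 7e = b6
a3 XOR 9d = 3e
00 XOR ee = ee
a6 XOR 1d = bb
05 XOR 64 = 61
49 XOR c6 = 8f
d0 XOR 05 = d5
7f XOR 89 = f6
e1 XOR 31 = d0
dd XOR 63 = be
19 XOR 52 = 4b
c5 XOR 7c = b9
b7 XOR ca = 7d

cf b6 3e ee bb 61 8f d5 f6 d0 be 4b b9 7d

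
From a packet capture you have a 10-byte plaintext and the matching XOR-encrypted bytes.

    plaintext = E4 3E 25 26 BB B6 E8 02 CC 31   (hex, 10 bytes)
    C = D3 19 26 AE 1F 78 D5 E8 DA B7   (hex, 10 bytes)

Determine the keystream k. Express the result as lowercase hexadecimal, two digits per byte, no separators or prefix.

37270388a4ce3dea1686

Since C = plaintext ⊕ k, XORing both sides with plaintext gives k = plaintext ⊕ C.
e4 XOR d3 = 37
3e XOR 19 = 27
25 XOR 26 = 03
26 XOR ae = 88
bb XOR 1f = a4
b6 XOR 78 = ce
e8 XOR d5 = 3d
02 XOR e8 = ea
cc XOR da = 16
31 XOR b7 = 86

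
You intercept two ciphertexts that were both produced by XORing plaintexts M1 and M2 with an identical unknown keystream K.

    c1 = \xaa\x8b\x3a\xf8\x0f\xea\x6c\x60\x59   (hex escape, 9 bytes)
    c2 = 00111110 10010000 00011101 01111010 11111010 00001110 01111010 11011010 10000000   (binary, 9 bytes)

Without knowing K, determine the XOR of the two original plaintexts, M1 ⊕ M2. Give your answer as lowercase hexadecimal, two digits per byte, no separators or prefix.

941b2782f5e416bad9

c1 ⊕ c2 = (M1 ⊕ K) ⊕ (M2 ⊕ K) = M1 ⊕ M2 — the shared key cancels under XOR.
aa ⊕ 3e = 94
8b ⊕ 90 = 1b
3a ⊕ 1d = 27
f8 ⊕ 7a = 82
0f ⊕ fa = f5
ea ⊕ 0e = e4
6c ⊕ 7a = 16
60 ⊕ da = ba
59 ⊕ 80 = d9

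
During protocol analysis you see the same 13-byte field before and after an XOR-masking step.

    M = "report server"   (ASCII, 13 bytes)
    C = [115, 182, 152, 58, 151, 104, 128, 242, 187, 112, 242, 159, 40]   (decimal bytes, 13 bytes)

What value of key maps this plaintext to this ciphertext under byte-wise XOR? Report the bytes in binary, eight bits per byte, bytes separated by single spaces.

Since C = M ⊕ key, XORing both sides with M gives key = M ⊕ C.
byte 0: 114 ^ 115 =   1
byte 1: 101 ^ 182 = 211
byte 2: 112 ^ 152 = 232
byte 3: 111 ^  58 =  85
byte 4: 114 ^ 151 = 229
byte 5: 116 ^ 104 =  28
byte 6:  32 ^ 128 = 160
byte 7: 115 ^ 242 = 129
byte 8: 101 ^ 187 = 222
byte 9: 114 ^ 112 =   2
byte 10: 118 ^ 242 = 132
byte 11: 101 ^ 159 = 250
byte 12: 114 ^  40 =  90

00000001 11010011 11101000 01010101 11100101 00011100 10100000 10000001 11011110 00000010 10000100 11111010 01011010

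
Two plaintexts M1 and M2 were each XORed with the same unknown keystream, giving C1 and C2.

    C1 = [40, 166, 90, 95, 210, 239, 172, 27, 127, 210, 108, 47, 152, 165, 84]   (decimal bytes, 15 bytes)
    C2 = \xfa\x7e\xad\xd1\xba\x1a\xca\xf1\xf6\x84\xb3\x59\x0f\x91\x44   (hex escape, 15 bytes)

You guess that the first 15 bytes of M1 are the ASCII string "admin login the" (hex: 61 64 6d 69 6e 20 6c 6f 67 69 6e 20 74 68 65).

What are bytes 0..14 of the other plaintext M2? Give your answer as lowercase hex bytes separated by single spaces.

First, C1 ⊕ C2 = (M1 ⊕ K) ⊕ (M2 ⊕ K) = M1 ⊕ M2, so the key drops out. Then M2 = (M1 ⊕ M2) ⊕ M1 over the first 15 bytes.
byte 0: (28 ^ fa) ^ 61 = d2 ^ 61 = b3
byte 1: (a6 ^ 7e) ^ 64 = d8 ^ 64 = bc
byte 2: (5a ^ ad) ^ 6d = f7 ^ 6d = 9a
byte 3: (5f ^ d1) ^ 69 = 8e ^ 69 = e7
byte 4: (d2 ^ ba) ^ 6e = 68 ^ 6e = 06
byte 5: (ef ^ 1a) ^ 20 = f5 ^ 20 = d5
byte 6: (ac ^ ca) ^ 6c = 66 ^ 6c = 0a
byte 7: (1b ^ f1) ^ 6f = ea ^ 6f = 85
byte 8: (7f ^ f6) ^ 67 = 89 ^ 67 = ee
byte 9: (d2 ^ 84) ^ 69 = 56 ^ 69 = 3f
byte 10: (6c ^ b3) ^ 6e = df ^ 6e = b1
byte 11: (2f ^ 59) ^ 20 = 76 ^ 20 = 56
byte 12: (98 ^ 0f) ^ 74 = 97 ^ 74 = e3
byte 13: (a5 ^ 91) ^ 68 = 34 ^ 68 = 5c
byte 14: (54 ^ 44) ^ 65 = 10 ^ 65 = 75

b3 bc 9a e7 06 d5 0a 85 ee 3f b1 56 e3 5c 75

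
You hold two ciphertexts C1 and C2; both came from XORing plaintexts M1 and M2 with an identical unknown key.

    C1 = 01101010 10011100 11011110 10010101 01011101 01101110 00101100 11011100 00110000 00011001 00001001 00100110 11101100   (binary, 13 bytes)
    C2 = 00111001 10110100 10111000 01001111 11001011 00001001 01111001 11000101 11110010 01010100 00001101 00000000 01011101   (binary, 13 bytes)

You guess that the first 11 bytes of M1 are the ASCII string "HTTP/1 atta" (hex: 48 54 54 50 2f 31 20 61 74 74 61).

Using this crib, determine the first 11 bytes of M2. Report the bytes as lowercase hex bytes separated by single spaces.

1b 7c 32 8a b9 56 75 78 b6 39 65

First, C1 ⊕ C2 = (M1 ⊕ K) ⊕ (M2 ⊕ K) = M1 ⊕ M2, so the key drops out. Then M2 = (M1 ⊕ M2) ⊕ M1 over the first 11 bytes.
byte 0: (6a xor 39) xor 48 = 53 xor 48 = 1b
byte 1: (9c xor b4) xor 54 = 28 xor 54 = 7c
byte 2: (de xor b8) xor 54 = 66 xor 54 = 32
byte 3: (95 xor 4f) xor 50 = da xor 50 = 8a
byte 4: (5d xor cb) xor 2f = 96 xor 2f = b9
byte 5: (6e xor 09) xor 31 = 67 xor 31 = 56
byte 6: (2c xor 79) xor 20 = 55 xor 20 = 75
byte 7: (dc xor c5) xor 61 = 19 xor 61 = 78
byte 8: (30 xor f2) xor 74 = c2 xor 74 = b6
byte 9: (19 xor 54) xor 74 = 4d xor 74 = 39
byte 10: (09 xor 0d) xor 61 = 04 xor 61 = 65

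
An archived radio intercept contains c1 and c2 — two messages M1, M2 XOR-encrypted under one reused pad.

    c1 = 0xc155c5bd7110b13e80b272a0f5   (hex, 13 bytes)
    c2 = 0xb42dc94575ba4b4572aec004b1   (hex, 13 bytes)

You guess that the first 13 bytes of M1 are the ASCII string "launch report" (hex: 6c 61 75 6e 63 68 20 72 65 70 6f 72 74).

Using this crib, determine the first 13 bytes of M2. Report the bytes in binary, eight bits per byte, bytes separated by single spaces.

First, c1 ⊕ c2 = (M1 ⊕ K) ⊕ (M2 ⊕ K) = M1 ⊕ M2, so the key drops out. Then M2 = (M1 ⊕ M2) ⊕ M1 over the first 13 bytes.
byte 0: (c1 xor b4) xor 6c = 75 xor 6c = 19
byte 1: (55 xor 2d) xor 61 = 78 xor 61 = 19
byte 2: (c5 xor c9) xor 75 = 0c xor 75 = 79
byte 3: (bd xor 45) xor 6e = f8 xor 6e = 96
byte 4: (71 xor 75) xor 63 = 04 xor 63 = 67
byte 5: (10 xor ba) xor 68 = aa xor 68 = c2
byte 6: (b1 xor 4b) xor 20 = fa xor 20 = da
byte 7: (3e xor 45) xor 72 = 7b xor 72 = 09
byte 8: (80 xor 72) xor 65 = f2 xor 65 = 97
byte 9: (b2 xor ae) xor 70 = 1c xor 70 = 6c
byte 10: (72 xor c0) xor 6f = b2 xor 6f = dd
byte 11: (a0 xor 04) xor 72 = a4 xor 72 = d6
byte 12: (f5 xor b1) xor 74 = 44 xor 74 = 30

00011001 00011001 01111001 10010110 01100111 11000010 11011010 00001001 10010111 01101100 11011101 11010110 00110000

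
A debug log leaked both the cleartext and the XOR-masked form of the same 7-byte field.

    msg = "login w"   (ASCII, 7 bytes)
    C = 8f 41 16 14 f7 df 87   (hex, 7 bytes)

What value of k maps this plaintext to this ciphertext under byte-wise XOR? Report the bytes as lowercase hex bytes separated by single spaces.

Since C = msg ⊕ k, XORing both sides with msg gives k = msg ⊕ C.
byte 0: 6c ⊕ 8f = e3
byte 1: 6f ⊕ 41 = 2e
byte 2: 67 ⊕ 16 = 71
byte 3: 69 ⊕ 14 = 7d
byte 4: 6e ⊕ f7 = 99
byte 5: 20 ⊕ df = ff
byte 6: 77 ⊕ 87 = f0

e3 2e 71 7d 99 ff f0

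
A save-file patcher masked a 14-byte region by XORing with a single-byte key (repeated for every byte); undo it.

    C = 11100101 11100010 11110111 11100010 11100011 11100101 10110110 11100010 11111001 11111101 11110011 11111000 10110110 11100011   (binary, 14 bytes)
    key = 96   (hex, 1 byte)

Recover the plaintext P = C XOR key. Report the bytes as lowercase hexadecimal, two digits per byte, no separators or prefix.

73746174757320746f6b656e2075

The 1-byte key repeats, so the effective keystream is 96 96 96 96 96 96 96 96 96 96 96 96 96 96.
byte 0: 229 XOR 150 = 115
byte 1: 226 XOR 150 = 116
byte 2: 247 XOR 150 =  97
byte 3: 226 XOR 150 = 116
byte 4: 227 XOR 150 = 117
byte 5: 229 XOR 150 = 115
byte 6: 182 XOR 150 =  32
byte 7: 226 XOR 150 = 116
byte 8: 249 XOR 150 = 111
byte 9: 253 XOR 150 = 107
byte 10: 243 XOR 150 = 101
byte 11: 248 XOR 150 = 110
byte 12: 182 XOR 150 =  32
byte 13: 227 XOR 150 = 117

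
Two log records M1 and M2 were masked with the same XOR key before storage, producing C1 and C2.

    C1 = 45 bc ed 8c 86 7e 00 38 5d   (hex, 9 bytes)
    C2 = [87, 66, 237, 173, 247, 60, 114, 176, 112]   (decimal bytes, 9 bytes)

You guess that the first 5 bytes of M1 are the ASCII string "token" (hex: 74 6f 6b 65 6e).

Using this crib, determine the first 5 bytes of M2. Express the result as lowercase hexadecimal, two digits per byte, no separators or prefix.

First, C1 ⊕ C2 = (M1 ⊕ K) ⊕ (M2 ⊕ K) = M1 ⊕ M2, so the key drops out. Then M2 = (M1 ⊕ M2) ⊕ M1 over the first 5 bytes.
byte 0: (45 ^ 57) ^ 74 = 12 ^ 74 = 66
byte 1: (bc ^ 42) ^ 6f = fe ^ 6f = 91
byte 2: (ed ^ ed) ^ 6b = 00 ^ 6b = 6b
byte 3: (8c ^ ad) ^ 65 = 21 ^ 65 = 44
byte 4: (86 ^ f7) ^ 6e = 71 ^ 6e = 1f

66916b441f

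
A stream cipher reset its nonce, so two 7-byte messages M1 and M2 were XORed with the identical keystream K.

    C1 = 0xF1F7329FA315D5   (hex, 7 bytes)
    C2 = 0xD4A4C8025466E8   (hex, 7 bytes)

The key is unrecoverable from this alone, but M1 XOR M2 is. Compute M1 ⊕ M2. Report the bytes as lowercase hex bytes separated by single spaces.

25 53 fa 9d f7 73 3d

C1 ⊕ C2 = (M1 ⊕ K) ⊕ (M2 ⊕ K) = M1 ⊕ M2 — the shared key cancels under XOR.
f1 XOR d4 = 25
f7 XOR a4 = 53
32 XOR c8 = fa
9f XOR 02 = 9d
a3 XOR 54 = f7
15 XOR 66 = 73
d5 XOR e8 = 3d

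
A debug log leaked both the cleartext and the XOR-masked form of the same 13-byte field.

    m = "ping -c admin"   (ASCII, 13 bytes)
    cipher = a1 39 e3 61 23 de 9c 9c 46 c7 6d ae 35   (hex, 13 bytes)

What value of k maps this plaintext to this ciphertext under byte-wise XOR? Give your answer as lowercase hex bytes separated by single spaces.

Since cipher = m ⊕ k, XORing both sides with m gives k = m ⊕ cipher.
byte 0: 112 ^ 161 = 209
byte 1: 105 ^  57 =  80
byte 2: 110 ^ 227 = 141
byte 3: 103 ^  97 =   6
byte 4:  32 ^  35 =   3
byte 5:  45 ^ 222 = 243
byte 6:  99 ^ 156 = 255
byte 7:  32 ^ 156 = 188
byte 8:  97 ^  70 =  39
byte 9: 100 ^ 199 = 163
byte 10: 109 ^ 109 =   0
byte 11: 105 ^ 174 = 199
byte 12: 110 ^  53 =  91

d1 50 8d 06 03 f3 ff bc 27 a3 00 c7 5b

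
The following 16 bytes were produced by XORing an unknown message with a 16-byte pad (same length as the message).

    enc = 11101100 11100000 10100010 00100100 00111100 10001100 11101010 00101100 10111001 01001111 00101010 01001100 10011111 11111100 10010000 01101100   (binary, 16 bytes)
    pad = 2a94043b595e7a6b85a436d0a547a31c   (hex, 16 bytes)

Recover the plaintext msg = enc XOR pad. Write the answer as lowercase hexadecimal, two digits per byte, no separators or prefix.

XOR is its own inverse, so applying the key byte-wise gives the result directly.
ec XOR 2a = c6
e0 XOR 94 = 74
a2 XOR 04 = a6
24 XOR 3b = 1f
3c XOR 59 = 65
8c XOR 5e = d2
ea XOR 7a = 90
2c XOR 6b = 47
b9 XOR 85 = 3c
4f XOR a4 = eb
2a XOR 36 = 1c
4c XOR d0 = 9c
9f XOR a5 = 3a
fc XOR 47 = bb
90 XOR a3 = 33
6c XOR 1c = 70

c674a61f65d290473ceb1c9c3abb3370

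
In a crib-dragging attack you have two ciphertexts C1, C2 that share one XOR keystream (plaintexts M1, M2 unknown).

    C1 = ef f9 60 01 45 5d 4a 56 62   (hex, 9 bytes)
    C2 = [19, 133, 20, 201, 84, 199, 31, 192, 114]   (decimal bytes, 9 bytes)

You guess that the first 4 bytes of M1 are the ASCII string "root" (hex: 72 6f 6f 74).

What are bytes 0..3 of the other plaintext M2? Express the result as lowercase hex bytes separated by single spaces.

First, C1 ⊕ C2 = (M1 ⊕ K) ⊕ (M2 ⊕ K) = M1 ⊕ M2, so the key drops out. Then M2 = (M1 ⊕ M2) ⊕ M1 over the first 4 bytes.
byte 0: (ef ⊕ 13) ⊕ 72 = fc ⊕ 72 = 8e
byte 1: (f9 ⊕ 85) ⊕ 6f = 7c ⊕ 6f = 13
byte 2: (60 ⊕ 14) ⊕ 6f = 74 ⊕ 6f = 1b
byte 3: (01 ⊕ c9) ⊕ 74 = c8 ⊕ 74 = bc

8e 13 1b bc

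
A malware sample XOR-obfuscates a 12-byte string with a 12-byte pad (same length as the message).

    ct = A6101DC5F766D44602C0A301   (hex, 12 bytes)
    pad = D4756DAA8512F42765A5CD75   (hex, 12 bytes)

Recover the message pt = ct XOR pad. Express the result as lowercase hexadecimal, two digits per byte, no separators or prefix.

7265706f7274206167656e74

byte 0: a6 ⊕ d4 = 72
byte 1: 10 ⊕ 75 = 65
byte 2: 1d ⊕ 6d = 70
byte 3: c5 ⊕ aa = 6f
byte 4: f7 ⊕ 85 = 72
byte 5: 66 ⊕ 12 = 74
byte 6: d4 ⊕ f4 = 20
byte 7: 46 ⊕ 27 = 61
byte 8: 02 ⊕ 65 = 67
byte 9: c0 ⊕ a5 = 65
byte 10: a3 ⊕ cd = 6e
byte 11: 01 ⊕ 75 = 74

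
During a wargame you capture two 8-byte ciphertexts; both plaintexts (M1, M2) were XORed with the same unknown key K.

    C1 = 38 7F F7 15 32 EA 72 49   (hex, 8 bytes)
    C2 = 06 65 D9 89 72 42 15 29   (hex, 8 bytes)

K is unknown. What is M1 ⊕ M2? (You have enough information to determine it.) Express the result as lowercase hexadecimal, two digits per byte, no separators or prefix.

C1 ⊕ C2 = (M1 ⊕ K) ⊕ (M2 ⊕ K) = M1 ⊕ M2 — the shared key cancels under XOR.
byte 0: 38 XOR 06 = 3e
byte 1: 7f XOR 65 = 1a
byte 2: f7 XOR d9 = 2e
byte 3: 15 XOR 89 = 9c
byte 4: 32 XOR 72 = 40
byte 5: ea XOR 42 = a8
byte 6: 72 XOR 15 = 67
byte 7: 49 XOR 29 = 60

3e1a2e9c40a86760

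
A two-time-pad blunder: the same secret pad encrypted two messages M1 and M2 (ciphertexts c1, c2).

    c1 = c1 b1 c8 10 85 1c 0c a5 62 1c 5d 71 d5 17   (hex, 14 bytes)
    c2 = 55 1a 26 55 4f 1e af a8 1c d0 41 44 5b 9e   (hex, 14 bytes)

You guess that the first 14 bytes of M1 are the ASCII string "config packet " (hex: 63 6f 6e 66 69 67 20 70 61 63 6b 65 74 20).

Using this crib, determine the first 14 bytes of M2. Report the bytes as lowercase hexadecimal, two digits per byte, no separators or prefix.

First, c1 ⊕ c2 = (M1 ⊕ K) ⊕ (M2 ⊕ K) = M1 ⊕ M2, so the key drops out. Then M2 = (M1 ⊕ M2) ⊕ M1 over the first 14 bytes.
byte 0: (c1 ⊕ 55) ⊕ 63 = 94 ⊕ 63 = f7
byte 1: (b1 ⊕ 1a) ⊕ 6f = ab ⊕ 6f = c4
byte 2: (c8 ⊕ 26) ⊕ 6e = ee ⊕ 6e = 80
byte 3: (10 ⊕ 55) ⊕ 66 = 45 ⊕ 66 = 23
byte 4: (85 ⊕ 4f) ⊕ 69 = ca ⊕ 69 = a3
byte 5: (1c ⊕ 1e) ⊕ 67 = 02 ⊕ 67 = 65
byte 6: (0c ⊕ af) ⊕ 20 = a3 ⊕ 20 = 83
byte 7: (a5 ⊕ a8) ⊕ 70 = 0d ⊕ 70 = 7d
byte 8: (62 ⊕ 1c) ⊕ 61 = 7e ⊕ 61 = 1f
byte 9: (1c ⊕ d0) ⊕ 63 = cc ⊕ 63 = af
byte 10: (5d ⊕ 41) ⊕ 6b = 1c ⊕ 6b = 77
byte 11: (71 ⊕ 44) ⊕ 65 = 35 ⊕ 65 = 50
byte 12: (d5 ⊕ 5b) ⊕ 74 = 8e ⊕ 74 = fa
byte 13: (17 ⊕ 9e) ⊕ 20 = 89 ⊕ 20 = a9

f7c48023a365837d1faf7750faa9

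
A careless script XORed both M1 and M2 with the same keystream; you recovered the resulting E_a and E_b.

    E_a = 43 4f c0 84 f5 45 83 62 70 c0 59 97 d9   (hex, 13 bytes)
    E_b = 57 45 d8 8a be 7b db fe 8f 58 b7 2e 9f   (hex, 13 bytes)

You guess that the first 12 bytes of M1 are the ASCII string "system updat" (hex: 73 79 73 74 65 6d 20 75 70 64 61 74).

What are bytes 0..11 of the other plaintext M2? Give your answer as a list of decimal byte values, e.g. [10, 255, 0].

First, E_a ⊕ E_b = (M1 ⊕ K) ⊕ (M2 ⊕ K) = M1 ⊕ M2, so the key drops out. Then M2 = (M1 ⊕ M2) ⊕ M1 over the first 12 bytes.
byte 0: (43 ^ 57) ^ 73 = 14 ^ 73 = 67
byte 1: (4f ^ 45) ^ 79 = 0a ^ 79 = 73
byte 2: (c0 ^ d8) ^ 73 = 18 ^ 73 = 6b
byte 3: (84 ^ 8a) ^ 74 = 0e ^ 74 = 7a
byte 4: (f5 ^ be) ^ 65 = 4b ^ 65 = 2e
byte 5: (45 ^ 7b) ^ 6d = 3e ^ 6d = 53
byte 6: (83 ^ db) ^ 20 = 58 ^ 20 = 78
byte 7: (62 ^ fe) ^ 75 = 9c ^ 75 = e9
byte 8: (70 ^ 8f) ^ 70 = ff ^ 70 = 8f
byte 9: (c0 ^ 58) ^ 64 = 98 ^ 64 = fc
byte 10: (59 ^ b7) ^ 61 = ee ^ 61 = 8f
byte 11: (97 ^ 2e) ^ 74 = b9 ^ 74 = cd

[103, 115, 107, 122, 46, 83, 120, 233, 143, 252, 143, 205]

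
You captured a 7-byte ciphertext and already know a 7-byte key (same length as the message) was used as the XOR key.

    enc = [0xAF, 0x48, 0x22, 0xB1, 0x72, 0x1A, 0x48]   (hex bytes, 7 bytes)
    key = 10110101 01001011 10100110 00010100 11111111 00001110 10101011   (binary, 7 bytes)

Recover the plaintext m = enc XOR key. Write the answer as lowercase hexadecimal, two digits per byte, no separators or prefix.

1a0384a58d14e3

XOR is its own inverse, so applying the key byte-wise gives the result directly.
af ^ b5 = 1a
48 ^ 4b = 03
22 ^ a6 = 84
b1 ^ 14 = a5
72 ^ ff = 8d
1a ^ 0e = 14
48 ^ ab = e3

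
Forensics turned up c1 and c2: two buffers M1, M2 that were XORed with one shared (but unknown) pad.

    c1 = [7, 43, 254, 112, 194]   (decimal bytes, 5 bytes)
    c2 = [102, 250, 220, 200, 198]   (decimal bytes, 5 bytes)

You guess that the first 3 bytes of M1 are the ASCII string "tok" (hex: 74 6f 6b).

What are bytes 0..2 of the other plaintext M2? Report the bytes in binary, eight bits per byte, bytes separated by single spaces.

00010101 10111110 01001001

First, c1 ⊕ c2 = (M1 ⊕ K) ⊕ (M2 ⊕ K) = M1 ⊕ M2, so the key drops out. Then M2 = (M1 ⊕ M2) ⊕ M1 over the first 3 bytes.
byte 0: (07 ^ 66) ^ 74 = 61 ^ 74 = 15
byte 1: (2b ^ fa) ^ 6f = d1 ^ 6f = be
byte 2: (fe ^ dc) ^ 6b = 22 ^ 6b = 49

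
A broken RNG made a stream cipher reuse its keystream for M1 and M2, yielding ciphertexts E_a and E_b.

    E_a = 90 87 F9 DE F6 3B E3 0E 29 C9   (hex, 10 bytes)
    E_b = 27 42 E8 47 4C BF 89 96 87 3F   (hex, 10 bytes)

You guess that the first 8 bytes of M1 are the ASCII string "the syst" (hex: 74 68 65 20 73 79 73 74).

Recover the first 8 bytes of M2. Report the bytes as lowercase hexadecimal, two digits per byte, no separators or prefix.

c3ad74b9c9fd19ec

First, E_a ⊕ E_b = (M1 ⊕ K) ⊕ (M2 ⊕ K) = M1 ⊕ M2, so the key drops out. Then M2 = (M1 ⊕ M2) ⊕ M1 over the first 8 bytes.
byte 0: (90 ⊕ 27) ⊕ 74 = b7 ⊕ 74 = c3
byte 1: (87 ⊕ 42) ⊕ 68 = c5 ⊕ 68 = ad
byte 2: (f9 ⊕ e8) ⊕ 65 = 11 ⊕ 65 = 74
byte 3: (de ⊕ 47) ⊕ 20 = 99 ⊕ 20 = b9
byte 4: (f6 ⊕ 4c) ⊕ 73 = ba ⊕ 73 = c9
byte 5: (3b ⊕ bf) ⊕ 79 = 84 ⊕ 79 = fd
byte 6: (e3 ⊕ 89) ⊕ 73 = 6a ⊕ 73 = 19
byte 7: (0e ⊕ 96) ⊕ 74 = 98 ⊕ 74 = ec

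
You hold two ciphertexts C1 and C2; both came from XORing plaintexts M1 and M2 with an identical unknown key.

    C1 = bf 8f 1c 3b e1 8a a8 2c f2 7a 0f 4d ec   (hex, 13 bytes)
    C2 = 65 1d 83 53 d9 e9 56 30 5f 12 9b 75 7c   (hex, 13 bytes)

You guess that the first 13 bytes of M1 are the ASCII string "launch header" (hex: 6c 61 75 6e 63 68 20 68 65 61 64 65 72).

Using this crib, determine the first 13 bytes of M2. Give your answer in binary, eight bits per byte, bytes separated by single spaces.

First, C1 ⊕ C2 = (M1 ⊕ K) ⊕ (M2 ⊕ K) = M1 ⊕ M2, so the key drops out. Then M2 = (M1 ⊕ M2) ⊕ M1 over the first 13 bytes.
byte 0: (bf ^ 65) ^ 6c = da ^ 6c = b6
byte 1: (8f ^ 1d) ^ 61 = 92 ^ 61 = f3
byte 2: (1c ^ 83) ^ 75 = 9f ^ 75 = ea
byte 3: (3b ^ 53) ^ 6e = 68 ^ 6e = 06
byte 4: (e1 ^ d9) ^ 63 = 38 ^ 63 = 5b
byte 5: (8a ^ e9) ^ 68 = 63 ^ 68 = 0b
byte 6: (a8 ^ 56) ^ 20 = fe ^ 20 = de
byte 7: (2c ^ 30) ^ 68 = 1c ^ 68 = 74
byte 8: (f2 ^ 5f) ^ 65 = ad ^ 65 = c8
byte 9: (7a ^ 12) ^ 61 = 68 ^ 61 = 09
byte 10: (0f ^ 9b) ^ 64 = 94 ^ 64 = f0
byte 11: (4d ^ 75) ^ 65 = 38 ^ 65 = 5d
byte 12: (ec ^ 7c) ^ 72 = 90 ^ 72 = e2

10110110 11110011 11101010 00000110 01011011 00001011 11011110 01110100 11001000 00001001 11110000 01011101 11100010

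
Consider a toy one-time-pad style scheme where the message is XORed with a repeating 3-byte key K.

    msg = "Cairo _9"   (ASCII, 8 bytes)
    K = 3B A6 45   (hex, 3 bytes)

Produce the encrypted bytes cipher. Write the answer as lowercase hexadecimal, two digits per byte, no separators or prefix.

The 3-byte key repeats, so the effective keystream is 3b a6 45 3b a6 45 3b a6.
byte 0: 43 XOR 3b = 78
byte 1: 61 XOR a6 = c7
byte 2: 69 XOR 45 = 2c
byte 3: 72 XOR 3b = 49
byte 4: 6f XOR a6 = c9
byte 5: 20 XOR 45 = 65
byte 6: 5f XOR 3b = 64
byte 7: 39 XOR a6 = 9f

78c72c49c965649f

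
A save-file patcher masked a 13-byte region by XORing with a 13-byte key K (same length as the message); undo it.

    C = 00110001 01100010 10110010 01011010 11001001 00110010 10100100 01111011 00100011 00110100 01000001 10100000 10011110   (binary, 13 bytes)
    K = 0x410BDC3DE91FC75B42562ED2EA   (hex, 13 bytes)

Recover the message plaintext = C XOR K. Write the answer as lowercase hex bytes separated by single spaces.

70 69 6e 67 20 2d 63 20 61 62 6f 72 74

XOR is its own inverse, so applying the key byte-wise gives the result directly.
byte 0: 00110001 ^ 01000001 = 01110000
byte 1: 01100010 ^ 00001011 = 01101001
byte 2: 10110010 ^ 11011100 = 01101110
byte 3: 01011010 ^ 00111101 = 01100111
byte 4: 11001001 ^ 11101001 = 00100000
byte 5: 00110010 ^ 00011111 = 00101101
byte 6: 10100100 ^ 11000111 = 01100011
byte 7: 01111011 ^ 01011011 = 00100000
byte 8: 00100011 ^ 01000010 = 01100001
byte 9: 00110100 ^ 01010110 = 01100010
byte 10: 01000001 ^ 00101110 = 01101111
byte 11: 10100000 ^ 11010010 = 01110010
byte 12: 10011110 ^ 11101010 = 01110100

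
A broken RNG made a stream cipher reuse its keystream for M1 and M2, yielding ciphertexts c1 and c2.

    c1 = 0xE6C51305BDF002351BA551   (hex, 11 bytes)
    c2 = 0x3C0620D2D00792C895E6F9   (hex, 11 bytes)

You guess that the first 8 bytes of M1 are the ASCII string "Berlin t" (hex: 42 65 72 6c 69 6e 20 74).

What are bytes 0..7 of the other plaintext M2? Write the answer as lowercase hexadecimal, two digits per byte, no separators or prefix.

First, c1 ⊕ c2 = (M1 ⊕ K) ⊕ (M2 ⊕ K) = M1 ⊕ M2, so the key drops out. Then M2 = (M1 ⊕ M2) ⊕ M1 over the first 8 bytes.
byte 0: (e6 ⊕ 3c) ⊕ 42 = da ⊕ 42 = 98
byte 1: (c5 ⊕ 06) ⊕ 65 = c3 ⊕ 65 = a6
byte 2: (13 ⊕ 20) ⊕ 72 = 33 ⊕ 72 = 41
byte 3: (05 ⊕ d2) ⊕ 6c = d7 ⊕ 6c = bb
byte 4: (bd ⊕ d0) ⊕ 69 = 6d ⊕ 69 = 04
byte 5: (f0 ⊕ 07) ⊕ 6e = f7 ⊕ 6e = 99
byte 6: (02 ⊕ 92) ⊕ 20 = 90 ⊕ 20 = b0
byte 7: (35 ⊕ c8) ⊕ 74 = fd ⊕ 74 = 89

98a641bb0499b089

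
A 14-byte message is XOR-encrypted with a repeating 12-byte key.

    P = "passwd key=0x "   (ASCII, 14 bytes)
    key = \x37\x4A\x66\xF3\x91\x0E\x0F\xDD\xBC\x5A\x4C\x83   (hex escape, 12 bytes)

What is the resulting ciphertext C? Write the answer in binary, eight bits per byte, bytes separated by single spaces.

The 12-byte key repeats, so the effective keystream is 37 4a 66 f3 91 0e 0f dd bc 5a 4c 83 37 4a.
byte 0: 112 ⊕  55 =  71
byte 1:  97 ⊕  74 =  43
byte 2: 115 ⊕ 102 =  21
byte 3: 115 ⊕ 243 = 128
byte 4: 119 ⊕ 145 = 230
byte 5: 100 ⊕  14 = 106
byte 6:  32 ⊕  15 =  47
byte 7: 107 ⊕ 221 = 182
byte 8: 101 ⊕ 188 = 217
byte 9: 121 ⊕  90 =  35
byte 10:  61 ⊕  76 = 113
byte 11:  48 ⊕ 131 = 179
byte 12: 120 ⊕  55 =  79
byte 13:  32 ⊕  74 = 106

01000111 00101011 00010101 10000000 11100110 01101010 00101111 10110110 11011001 00100011 01110001 10110011 01001111 01101010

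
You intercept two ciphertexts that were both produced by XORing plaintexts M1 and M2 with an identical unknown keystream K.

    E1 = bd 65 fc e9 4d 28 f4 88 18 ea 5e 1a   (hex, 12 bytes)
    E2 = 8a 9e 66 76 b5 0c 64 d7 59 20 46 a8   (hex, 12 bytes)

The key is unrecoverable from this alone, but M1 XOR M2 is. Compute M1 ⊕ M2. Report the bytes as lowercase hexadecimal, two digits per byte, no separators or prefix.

37fb9a9ff824905f41ca18b2

E1 ⊕ E2 = (M1 ⊕ K) ⊕ (M2 ⊕ K) = M1 ⊕ M2 — the shared key cancels under XOR.
byte 0: bd XOR 8a = 37
byte 1: 65 XOR 9e = fb
byte 2: fc XOR 66 = 9a
byte 3: e9 XOR 76 = 9f
byte 4: 4d XOR b5 = f8
byte 5: 28 XOR 0c = 24
byte 6: f4 XOR 64 = 90
byte 7: 88 XOR d7 = 5f
byte 8: 18 XOR 59 = 41
byte 9: ea XOR 20 = ca
byte 10: 5e XOR 46 = 18
byte 11: 1a XOR a8 = b2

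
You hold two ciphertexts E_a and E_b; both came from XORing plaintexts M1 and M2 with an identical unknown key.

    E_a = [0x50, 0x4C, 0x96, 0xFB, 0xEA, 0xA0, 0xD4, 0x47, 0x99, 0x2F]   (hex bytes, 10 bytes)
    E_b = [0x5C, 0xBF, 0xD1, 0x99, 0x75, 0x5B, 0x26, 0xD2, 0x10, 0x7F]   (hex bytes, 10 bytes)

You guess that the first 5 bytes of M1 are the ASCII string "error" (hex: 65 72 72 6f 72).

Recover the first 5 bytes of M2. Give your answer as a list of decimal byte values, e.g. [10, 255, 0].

First, E_a ⊕ E_b = (M1 ⊕ K) ⊕ (M2 ⊕ K) = M1 ⊕ M2, so the key drops out. Then M2 = (M1 ⊕ M2) ⊕ M1 over the first 5 bytes.
byte 0: (50 XOR 5c) XOR 65 = 0c XOR 65 = 69
byte 1: (4c XOR bf) XOR 72 = f3 XOR 72 = 81
byte 2: (96 XOR d1) XOR 72 = 47 XOR 72 = 35
byte 3: (fb XOR 99) XOR 6f = 62 XOR 6f = 0d
byte 4: (ea XOR 75) XOR 72 = 9f XOR 72 = ed

[105, 129, 53, 13, 237]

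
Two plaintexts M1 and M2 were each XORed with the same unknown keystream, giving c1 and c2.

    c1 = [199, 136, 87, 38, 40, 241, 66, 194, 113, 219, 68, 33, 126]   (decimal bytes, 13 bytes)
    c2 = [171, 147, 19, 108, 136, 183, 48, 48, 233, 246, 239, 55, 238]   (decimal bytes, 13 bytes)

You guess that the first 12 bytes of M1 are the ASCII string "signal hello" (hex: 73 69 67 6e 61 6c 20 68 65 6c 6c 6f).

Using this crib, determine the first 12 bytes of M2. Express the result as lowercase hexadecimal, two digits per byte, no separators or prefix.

First, c1 ⊕ c2 = (M1 ⊕ K) ⊕ (M2 ⊕ K) = M1 ⊕ M2, so the key drops out. Then M2 = (M1 ⊕ M2) ⊕ M1 over the first 12 bytes.
byte 0: (c7 XOR ab) XOR 73 = 6c XOR 73 = 1f
byte 1: (88 XOR 93) XOR 69 = 1b XOR 69 = 72
byte 2: (57 XOR 13) XOR 67 = 44 XOR 67 = 23
byte 3: (26 XOR 6c) XOR 6e = 4a XOR 6e = 24
byte 4: (28 XOR 88) XOR 61 = a0 XOR 61 = c1
byte 5: (f1 XOR b7) XOR 6c = 46 XOR 6c = 2a
byte 6: (42 XOR 30) XOR 20 = 72 XOR 20 = 52
byte 7: (c2 XOR 30) XOR 68 = f2 XOR 68 = 9a
byte 8: (71 XOR e9) XOR 65 = 98 XOR 65 = fd
byte 9: (db XOR f6) XOR 6c = 2d XOR 6c = 41
byte 10: (44 XOR ef) XOR 6c = ab XOR 6c = c7
byte 11: (21 XOR 37) XOR 6f = 16 XOR 6f = 79

1f722324c12a529afd41c779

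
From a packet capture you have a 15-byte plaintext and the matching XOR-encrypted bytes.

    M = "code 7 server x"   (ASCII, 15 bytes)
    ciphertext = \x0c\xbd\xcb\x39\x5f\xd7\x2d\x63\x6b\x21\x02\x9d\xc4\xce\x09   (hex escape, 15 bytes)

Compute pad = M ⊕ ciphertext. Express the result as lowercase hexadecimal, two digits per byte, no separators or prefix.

Since ciphertext = M ⊕ pad, XORing both sides with M gives pad = M ⊕ ciphertext.
63 xor 0c = 6f
6f xor bd = d2
64 xor cb = af
65 xor 39 = 5c
20 xor 5f = 7f
37 xor d7 = e0
20 xor 2d = 0d
73 xor 63 = 10
65 xor 6b = 0e
72 xor 21 = 53
76 xor 02 = 74
65 xor 9d = f8
72 xor c4 = b6
20 xor ce = ee
78 xor 09 = 71

6fd2af5c7fe00d100e5374f8b6ee71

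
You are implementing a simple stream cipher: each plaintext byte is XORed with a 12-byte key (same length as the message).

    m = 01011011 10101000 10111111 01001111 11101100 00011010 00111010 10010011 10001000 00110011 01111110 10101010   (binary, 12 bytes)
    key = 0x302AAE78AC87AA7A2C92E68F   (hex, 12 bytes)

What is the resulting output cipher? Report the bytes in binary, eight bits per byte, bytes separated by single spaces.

01101011 10000010 00010001 00110111 01000000 10011101 10010000 11101001 10100100 10100001 10011000 00100101

XOR is its own inverse, so applying the key byte-wise gives the result directly.
5b XOR 30 = 6b
a8 XOR 2a = 82
bf XOR ae = 11
4f XOR 78 = 37
ec XOR ac = 40
1a XOR 87 = 9d
3a XOR aa = 90
93 XOR 7a = e9
88 XOR 2c = a4
33 XOR 92 = a1
7e XOR e6 = 98
aa XOR 8f = 25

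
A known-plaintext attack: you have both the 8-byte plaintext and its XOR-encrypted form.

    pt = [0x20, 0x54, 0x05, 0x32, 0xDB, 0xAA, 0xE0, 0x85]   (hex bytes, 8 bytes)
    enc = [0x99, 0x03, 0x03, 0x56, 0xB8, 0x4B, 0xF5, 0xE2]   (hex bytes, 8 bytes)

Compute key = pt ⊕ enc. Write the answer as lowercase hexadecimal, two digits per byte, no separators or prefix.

Since enc = pt ⊕ key, XORing both sides with pt gives key = pt ⊕ enc.
20 ⊕ 99 = b9
54 ⊕ 03 = 57
05 ⊕ 03 = 06
32 ⊕ 56 = 64
db ⊕ b8 = 63
aa ⊕ 4b = e1
e0 ⊕ f5 = 15
85 ⊕ e2 = 67

b957066463e11567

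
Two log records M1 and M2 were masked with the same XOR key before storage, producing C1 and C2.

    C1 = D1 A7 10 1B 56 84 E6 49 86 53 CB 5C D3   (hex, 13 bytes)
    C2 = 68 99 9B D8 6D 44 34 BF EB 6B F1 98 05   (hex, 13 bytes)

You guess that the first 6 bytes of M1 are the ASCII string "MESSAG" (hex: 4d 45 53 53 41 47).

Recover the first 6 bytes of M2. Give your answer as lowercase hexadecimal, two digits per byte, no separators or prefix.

f47bd8907a87

First, C1 ⊕ C2 = (M1 ⊕ K) ⊕ (M2 ⊕ K) = M1 ⊕ M2, so the key drops out. Then M2 = (M1 ⊕ M2) ⊕ M1 over the first 6 bytes.
byte 0: (d1 ^ 68) ^ 4d = b9 ^ 4d = f4
byte 1: (a7 ^ 99) ^ 45 = 3e ^ 45 = 7b
byte 2: (10 ^ 9b) ^ 53 = 8b ^ 53 = d8
byte 3: (1b ^ d8) ^ 53 = c3 ^ 53 = 90
byte 4: (56 ^ 6d) ^ 41 = 3b ^ 41 = 7a
byte 5: (84 ^ 44) ^ 47 = c0 ^ 47 = 87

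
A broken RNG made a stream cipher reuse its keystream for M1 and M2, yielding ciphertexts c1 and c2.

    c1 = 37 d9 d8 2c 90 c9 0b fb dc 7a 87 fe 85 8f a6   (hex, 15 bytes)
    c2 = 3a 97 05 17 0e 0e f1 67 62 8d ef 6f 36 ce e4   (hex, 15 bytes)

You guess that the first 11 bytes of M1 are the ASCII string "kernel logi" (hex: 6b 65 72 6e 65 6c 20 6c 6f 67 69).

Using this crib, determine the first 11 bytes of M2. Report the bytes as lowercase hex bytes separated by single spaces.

First, c1 ⊕ c2 = (M1 ⊕ K) ⊕ (M2 ⊕ K) = M1 ⊕ M2, so the key drops out. Then M2 = (M1 ⊕ M2) ⊕ M1 over the first 11 bytes.
byte 0: (37 xor 3a) xor 6b = 0d xor 6b = 66
byte 1: (d9 xor 97) xor 65 = 4e xor 65 = 2b
byte 2: (d8 xor 05) xor 72 = dd xor 72 = af
byte 3: (2c xor 17) xor 6e = 3b xor 6e = 55
byte 4: (90 xor 0e) xor 65 = 9e xor 65 = fb
byte 5: (c9 xor 0e) xor 6c = c7 xor 6c = ab
byte 6: (0b xor f1) xor 20 = fa xor 20 = da
byte 7: (fb xor 67) xor 6c = 9c xor 6c = f0
byte 8: (dc xor 62) xor 6f = be xor 6f = d1
byte 9: (7a xor 8d) xor 67 = f7 xor 67 = 90
byte 10: (87 xor ef) xor 69 = 68 xor 69 = 01

66 2b af 55 fb ab da f0 d1 90 01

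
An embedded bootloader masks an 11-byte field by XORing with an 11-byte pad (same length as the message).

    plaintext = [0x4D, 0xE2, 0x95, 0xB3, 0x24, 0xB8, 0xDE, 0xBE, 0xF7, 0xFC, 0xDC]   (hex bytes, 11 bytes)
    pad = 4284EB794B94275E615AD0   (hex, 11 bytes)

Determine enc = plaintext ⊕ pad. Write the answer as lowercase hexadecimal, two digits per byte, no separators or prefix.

01001101 ⊕ 01000010 = 00001111
11100010 ⊕ 10000100 = 01100110
10010101 ⊕ 11101011 = 01111110
10110011 ⊕ 01111001 = 11001010
00100100 ⊕ 01001011 = 01101111
10111000 ⊕ 10010100 = 00101100
11011110 ⊕ 00100111 = 11111001
10111110 ⊕ 01011110 = 11100000
11110111 ⊕ 01100001 = 10010110
11111100 ⊕ 01011010 = 10100110
11011100 ⊕ 11010000 = 00001100

0f667eca6f2cf9e096a60c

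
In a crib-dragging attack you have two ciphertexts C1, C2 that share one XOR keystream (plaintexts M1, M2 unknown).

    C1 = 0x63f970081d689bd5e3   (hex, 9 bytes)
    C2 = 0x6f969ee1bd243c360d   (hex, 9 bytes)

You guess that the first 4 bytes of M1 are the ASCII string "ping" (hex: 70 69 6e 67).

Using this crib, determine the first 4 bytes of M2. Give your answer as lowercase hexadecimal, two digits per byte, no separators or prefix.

First, C1 ⊕ C2 = (M1 ⊕ K) ⊕ (M2 ⊕ K) = M1 ⊕ M2, so the key drops out. Then M2 = (M1 ⊕ M2) ⊕ M1 over the first 4 bytes.
byte 0: (63 ⊕ 6f) ⊕ 70 = 0c ⊕ 70 = 7c
byte 1: (f9 ⊕ 96) ⊕ 69 = 6f ⊕ 69 = 06
byte 2: (70 ⊕ 9e) ⊕ 6e = ee ⊕ 6e = 80
byte 3: (08 ⊕ e1) ⊕ 67 = e9 ⊕ 67 = 8e

7c06808e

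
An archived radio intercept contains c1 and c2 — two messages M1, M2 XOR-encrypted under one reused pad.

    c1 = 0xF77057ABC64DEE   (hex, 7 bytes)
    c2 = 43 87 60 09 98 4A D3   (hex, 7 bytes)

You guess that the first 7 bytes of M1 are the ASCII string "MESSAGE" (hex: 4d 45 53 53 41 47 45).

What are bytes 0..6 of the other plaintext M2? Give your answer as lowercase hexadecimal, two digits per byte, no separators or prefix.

f9b264f11f4078

First, c1 ⊕ c2 = (M1 ⊕ K) ⊕ (M2 ⊕ K) = M1 ⊕ M2, so the key drops out. Then M2 = (M1 ⊕ M2) ⊕ M1 over the first 7 bytes.
byte 0: (f7 xor 43) xor 4d = b4 xor 4d = f9
byte 1: (70 xor 87) xor 45 = f7 xor 45 = b2
byte 2: (57 xor 60) xor 53 = 37 xor 53 = 64
byte 3: (ab xor 09) xor 53 = a2 xor 53 = f1
byte 4: (c6 xor 98) xor 41 = 5e xor 41 = 1f
byte 5: (4d xor 4a) xor 47 = 07 xor 47 = 40
byte 6: (ee xor d3) xor 45 = 3d xor 45 = 78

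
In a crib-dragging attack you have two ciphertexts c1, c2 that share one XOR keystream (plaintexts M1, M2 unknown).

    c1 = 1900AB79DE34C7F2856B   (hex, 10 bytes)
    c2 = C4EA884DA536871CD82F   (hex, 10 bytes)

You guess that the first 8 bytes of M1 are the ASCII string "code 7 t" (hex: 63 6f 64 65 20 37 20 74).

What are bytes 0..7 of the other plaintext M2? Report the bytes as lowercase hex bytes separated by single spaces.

be 85 47 51 5b 35 60 9a

First, c1 ⊕ c2 = (M1 ⊕ K) ⊕ (M2 ⊕ K) = M1 ⊕ M2, so the key drops out. Then M2 = (M1 ⊕ M2) ⊕ M1 over the first 8 bytes.
byte 0: (19 XOR c4) XOR 63 = dd XOR 63 = be
byte 1: (00 XOR ea) XOR 6f = ea XOR 6f = 85
byte 2: (ab XOR 88) XOR 64 = 23 XOR 64 = 47
byte 3: (79 XOR 4d) XOR 65 = 34 XOR 65 = 51
byte 4: (de XOR a5) XOR 20 = 7b XOR 20 = 5b
byte 5: (34 XOR 36) XOR 37 = 02 XOR 37 = 35
byte 6: (c7 XOR 87) XOR 20 = 40 XOR 20 = 60
byte 7: (f2 XOR 1c) XOR 74 = ee XOR 74 = 9a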